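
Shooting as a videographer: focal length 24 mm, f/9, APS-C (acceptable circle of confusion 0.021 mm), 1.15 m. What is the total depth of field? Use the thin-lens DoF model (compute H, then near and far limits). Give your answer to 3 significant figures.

0.984 m

Hyperfocal distance H = f²/(N·c) + f = 24²/(9 × 0.021) + 24 = 576/0.189 + 24 ≈ 3071.6 mm ≈ 3.072 m.
Near limit Dn = s·(H − f)/(H + s − 2f) = 1150 × (3071.6 − 24) / (3071.6 + 1150 − 2 × 24) = 1150 × 3047.6 / 4173.6 ≈ 839.74 mm.
Far limit Df = s·(H − f)/(H − s) = 1150 × (3071.6 − 24) / (3071.6 − 1150) = 1150 × 3047.6 / 1921.6 ≈ 1823.86 mm.
Depth of field = Df − Dn = 1823.86 − 839.74 ≈ 984.12 mm ≈ 0.984 m.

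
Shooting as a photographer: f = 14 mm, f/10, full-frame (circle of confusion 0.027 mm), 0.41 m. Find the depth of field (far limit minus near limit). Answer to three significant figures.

0.637 m

Hyperfocal distance H = f²/(N·c) + f = 14²/(10 × 0.027) + 14 = 196/0.27 + 14 ≈ 739.9 mm ≈ 0.740 m.
Near limit Dn = s·(H − f)/(H + s − 2f) = 410 × (739.9 − 14) / (739.9 + 410 − 2 × 14) = 410 × 725.9 / 1121.9 ≈ 265.28 mm.
Far limit Df = s·(H − f)/(H − s) = 410 × (739.9 − 14) / (739.9 − 410) = 410 × 725.9 / 329.9 ≈ 902.11 mm.
Depth of field = Df − Dn = 902.11 − 265.28 ≈ 636.83 mm ≈ 0.637 m.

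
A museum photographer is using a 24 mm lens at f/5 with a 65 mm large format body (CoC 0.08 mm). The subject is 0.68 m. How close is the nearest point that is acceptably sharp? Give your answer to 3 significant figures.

Hyperfocal distance H = f²/(N·c) + f = 24²/(5 × 0.08) + 24 = 576/0.4 + 24 ≈ 1464.0 mm ≈ 1.464 m.
Near limit Dn = s·(H − f)/(H + s − 2f) = 680 × (1464.0 − 24) / (1464.0 + 680 − 2 × 24) = 680 × 1440.0 / 2096.0 ≈ 467.18 mm.

467 mm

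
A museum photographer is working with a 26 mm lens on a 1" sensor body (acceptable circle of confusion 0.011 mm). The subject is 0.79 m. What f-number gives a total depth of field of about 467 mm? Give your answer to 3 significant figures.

f/22

Write h = H − f = f²/(N·c). The thin-lens limits are Dn = s·h/(h + (s−f)) and Df = s·h/(h − (s−f)), so DoF = Df − Dn = 2·s·(s−f)·h / (h² − (s−f)²).
That is a quadratic in h: DoF·h² − 2·s·(s−f)·h − DoF·(s−f)² = 0 ⇒ h = (s−f)·(s + √(s² + DoF²)) / DoF = 764 × (790 + √(790² + 467²)) / 467 = 764 × (790 + 917.709) / 467 ≈ 2793.8 mm.
Then N = f²/(c·h) = 26² / (0.011 × 2793.8) = 676 / 30.731 ≈ 22.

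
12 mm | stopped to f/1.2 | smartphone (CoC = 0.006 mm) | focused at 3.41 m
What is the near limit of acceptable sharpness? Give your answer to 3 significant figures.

Hyperfocal distance H = f²/(N·c) + f = 12²/(1.2 × 0.006) + 12 = 144/0.0072 + 12 ≈ 20012.0 mm ≈ 20.01 m.
Near limit Dn = s·(H − f)/(H + s − 2f) = 3410 × (20012.0 − 12) / (20012.0 + 3410 − 2 × 12) = 3410 × 20000.0 / 23398.0 ≈ 2914.8 mm ≈ 2.91 m.

2.91 m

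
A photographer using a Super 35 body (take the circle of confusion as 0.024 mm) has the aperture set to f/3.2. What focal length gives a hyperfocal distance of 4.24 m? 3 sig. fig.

18.0 mm

From H = f²/(N·c) + f, with f ≪ H: f ≈ √(H·N·c) = √(4240 × 3.2 × 0.024) = √325.63 ≈ 18.05 mm.
Exact: f² + N·c·f − N·c·H = 0 ⇒ f = (−N·c + √((N·c)² + 4·N·c·H))/2 = (−0.0768 + √1302.5)/2 ≈ 18.007 mm ≈ 18.0 mm.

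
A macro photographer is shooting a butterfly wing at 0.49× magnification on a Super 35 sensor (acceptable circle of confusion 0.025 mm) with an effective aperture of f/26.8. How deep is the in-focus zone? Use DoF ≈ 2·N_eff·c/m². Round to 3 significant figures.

5.58 mm

At magnification m, DoF ≈ 2·N_eff·c/m² = 2 × 26.8 × 0.025 / 0.49² = 1.34 / 0.2401 ≈ 5.58 mm.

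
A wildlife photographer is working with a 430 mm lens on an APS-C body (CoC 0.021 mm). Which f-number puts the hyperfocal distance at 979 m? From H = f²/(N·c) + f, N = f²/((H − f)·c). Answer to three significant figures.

Rearrange H = f²/(N·c) + f for N: N = f² / ((H − f)·c).
N = 430² / ((979000 − 430) × 0.021) = 184900 / 20550 ≈ 9.

f/9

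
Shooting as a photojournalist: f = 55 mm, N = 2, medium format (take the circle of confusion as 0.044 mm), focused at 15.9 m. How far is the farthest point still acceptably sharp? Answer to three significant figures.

Hyperfocal distance H = f²/(N·c) + f = 55²/(2 × 0.044) + 55 = 3025/0.088 + 55 ≈ 34430.0 mm ≈ 34.43 m.
Far limit Df = s·(H − f)/(H − s) = 15900 × (34430.0 − 55) / (34430.0 − 15900) = 15900 × 34375.0 / 18530.0 ≈ 29496 mm ≈ 29.5 m.

29.5 m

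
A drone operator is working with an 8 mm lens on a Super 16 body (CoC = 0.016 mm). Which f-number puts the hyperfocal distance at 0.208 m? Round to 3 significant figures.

f/20

Rearrange H = f²/(N·c) + f for N: N = f² / ((H − f)·c).
N = 8² / ((208 − 8) × 0.016) = 64 / 3.200 ≈ 20.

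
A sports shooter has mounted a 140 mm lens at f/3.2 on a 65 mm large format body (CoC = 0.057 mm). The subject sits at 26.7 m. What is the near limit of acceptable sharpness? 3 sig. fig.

21.4 m

Hyperfocal distance H = f²/(N·c) + f = 140²/(3.2 × 0.057) + 140 = 19600/0.1824 + 140 ≈ 107596.1 mm ≈ 107.6 m.
Near limit Dn = s·(H − f)/(H + s − 2f) = 26700 × (107596.1 − 140) / (107596.1 + 26700 − 2 × 140) = 26700 × 107456.1 / 134016.1 ≈ 21408 mm ≈ 21.4 m.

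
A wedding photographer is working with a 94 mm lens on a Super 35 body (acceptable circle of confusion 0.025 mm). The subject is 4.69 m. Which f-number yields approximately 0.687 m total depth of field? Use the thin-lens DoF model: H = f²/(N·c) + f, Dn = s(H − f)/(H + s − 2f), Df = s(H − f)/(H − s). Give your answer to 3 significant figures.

f/5.60

Write h = H − f = f²/(N·c). The thin-lens limits are Dn = s·h/(h + (s−f)) and Df = s·h/(h − (s−f)), so DoF = Df − Dn = 2·s·(s−f)·h / (h² − (s−f)²).
That is a quadratic in h: DoF·h² − 2·s·(s−f)·h − DoF·(s−f)² = 0 ⇒ h = (s−f)·(s + √(s² + DoF²)) / DoF = 4596 × (4690 + √(4690² + 687²)) / 687 = 4596 × (4690 + 4740.05) / 687 ≈ 63087 mm.
Then N = f²/(c·h) = 94² / (0.025 × 63087) = 8836 / 1577.2 ≈ 5.60.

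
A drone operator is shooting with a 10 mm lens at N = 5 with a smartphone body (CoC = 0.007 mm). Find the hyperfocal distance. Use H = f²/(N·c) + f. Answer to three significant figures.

Hyperfocal distance H = f²/(N·c) + f = 10²/(5 × 0.007) + 10 = 100/0.035 + 10 ≈ 2867.1 mm ≈ 2.87 m.

2.87 m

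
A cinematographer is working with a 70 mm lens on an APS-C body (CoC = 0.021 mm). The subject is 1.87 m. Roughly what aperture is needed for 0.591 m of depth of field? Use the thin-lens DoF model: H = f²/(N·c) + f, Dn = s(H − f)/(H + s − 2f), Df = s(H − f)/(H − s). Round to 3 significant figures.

f/20

Write h = H − f = f²/(N·c). The thin-lens limits are Dn = s·h/(h + (s−f)) and Df = s·h/(h − (s−f)), so DoF = Df − Dn = 2·s·(s−f)·h / (h² − (s−f)²).
That is a quadratic in h: DoF·h² − 2·s·(s−f)·h − DoF·(s−f)² = 0 ⇒ h = (s−f)·(s + √(s² + DoF²)) / DoF = 1800 × (1870 + √(1870² + 591²)) / 591 = 1800 × (1870 + 1961.17) / 591 ≈ 11669 mm.
Then N = f²/(c·h) = 70² / (0.021 × 11669) = 4900 / 245.04 ≈ 20.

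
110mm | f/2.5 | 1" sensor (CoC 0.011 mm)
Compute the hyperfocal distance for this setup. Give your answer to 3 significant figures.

Hyperfocal distance H = f²/(N·c) + f = 110²/(2.5 × 0.011) + 110 = 12100/0.0275 + 110 ≈ 440110.0 mm ≈ 440 m.

440 m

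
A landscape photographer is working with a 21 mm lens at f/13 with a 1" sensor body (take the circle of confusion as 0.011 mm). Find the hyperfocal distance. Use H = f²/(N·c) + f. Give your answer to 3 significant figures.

Hyperfocal distance H = f²/(N·c) + f = 21²/(13 × 0.011) + 21 = 441/0.143 + 21 ≈ 3104.9 mm ≈ 3.10 m.

3.10 m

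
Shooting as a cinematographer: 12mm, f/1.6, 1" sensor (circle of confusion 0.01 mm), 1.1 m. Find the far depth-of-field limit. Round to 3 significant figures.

1.25 m

Hyperfocal distance H = f²/(N·c) + f = 12²/(1.6 × 0.01) + 12 = 144/0.016 + 12 ≈ 9012.0 mm ≈ 9.012 m.
Far limit Df = s·(H − f)/(H − s) = 1100 × (9012.0 − 12) / (9012.0 − 1100) = 1100 × 9000.0 / 7912.0 ≈ 1251.3 mm ≈ 1.25 m.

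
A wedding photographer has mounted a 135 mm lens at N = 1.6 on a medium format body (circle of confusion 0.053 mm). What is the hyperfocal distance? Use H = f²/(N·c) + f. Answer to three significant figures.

Hyperfocal distance H = f²/(N·c) + f = 135²/(1.6 × 0.053) + 135 = 18225/0.0848 + 135 ≈ 215052.5 mm ≈ 215 m.

215 m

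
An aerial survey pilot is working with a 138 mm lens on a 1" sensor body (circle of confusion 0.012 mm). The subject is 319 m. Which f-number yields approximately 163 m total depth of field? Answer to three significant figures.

Write h = H − f = f²/(N·c). The thin-lens limits are Dn = s·h/(h + (s−f)) and Df = s·h/(h − (s−f)), so DoF = Df − Dn = 2·s·(s−f)·h / (h² − (s−f)²).
That is a quadratic in h: DoF·h² − 2·s·(s−f)·h − DoF·(s−f)² = 0 ⇒ h = (s−f)·(s + √(s² + DoF²)) / DoF = 318862 × (319000 + √(319000² + 163000²)) / 163000 = 318862 × (319000 + 358232) / 163000 ≈ 1324807 mm.
Then N = f²/(c·h) = 138² / (0.012 × 1324807) = 19044 / 15898 ≈ 1.20.

f/1.20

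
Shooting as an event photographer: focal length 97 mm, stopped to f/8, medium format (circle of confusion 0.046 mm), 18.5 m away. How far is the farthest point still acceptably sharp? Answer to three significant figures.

66.0 m

Hyperfocal distance H = f²/(N·c) + f = 97²/(8 × 0.046) + 97 = 9409/0.368 + 97 ≈ 25664.9 mm ≈ 25.66 m.
Far limit Df = s·(H − f)/(H − s) = 18500 × (25664.9 − 97) / (25664.9 − 18500) = 18500 × 25567.9 / 7164.9 ≈ 66017 mm ≈ 66.0 m.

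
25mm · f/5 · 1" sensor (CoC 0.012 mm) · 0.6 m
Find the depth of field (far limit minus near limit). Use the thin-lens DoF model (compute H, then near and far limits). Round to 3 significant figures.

66.4 mm

Hyperfocal distance H = f²/(N·c) + f = 25²/(5 × 0.012) + 25 = 625/0.06 + 25 ≈ 10441.7 mm ≈ 10.44 m.
Near limit Dn = s·(H − f)/(H + s − 2f) = 600 × (10441.7 − 25) / (10441.7 + 600 − 2 × 25) = 600 × 10416.7 / 10991.7 ≈ 568.613 mm.
Far limit Df = s·(H − f)/(H − s) = 600 × (10441.7 − 25) / (10441.7 − 600) = 600 × 10416.7 / 9841.7 ≈ 635.055 mm.
Depth of field = Df − Dn = 635.055 − 568.613 ≈ 66.442 mm.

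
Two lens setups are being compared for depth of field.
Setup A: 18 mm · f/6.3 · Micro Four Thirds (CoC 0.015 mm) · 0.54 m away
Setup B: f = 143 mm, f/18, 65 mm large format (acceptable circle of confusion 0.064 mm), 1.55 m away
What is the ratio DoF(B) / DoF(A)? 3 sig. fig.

Setup A: H = 18²/(6.3×0.015) + 18 ≈ 3446.6 mm; DoF = Df − Dn = 636.98 − 468.65 ≈ 168.33 mm.
Setup B: H = 143²/(18×0.064) + 143 ≈ 17893.9 mm; DoF = Df − Dn = 1683.44 − 1436.16 ≈ 247.28 mm.
Ratio = 247.28 / 168.33 ≈ 1.47.

1.47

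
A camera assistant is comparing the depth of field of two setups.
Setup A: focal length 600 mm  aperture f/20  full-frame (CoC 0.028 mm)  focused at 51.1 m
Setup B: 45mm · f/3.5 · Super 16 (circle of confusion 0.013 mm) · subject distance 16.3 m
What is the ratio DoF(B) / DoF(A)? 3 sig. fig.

Setup A: H = 600²/(20×0.028) + 600 ≈ 643457.1 mm; DoF = Df − Dn = 55456.4 − 47378.2 ≈ 8078.2 mm.
Setup B: H = 45²/(3.5×0.013) + 45 ≈ 44550.5 mm; DoF = Df − Dn = 25679 − 11939 ≈ 13740 mm.
Ratio = 13740 / 8078.2 ≈ 1.70.

1.70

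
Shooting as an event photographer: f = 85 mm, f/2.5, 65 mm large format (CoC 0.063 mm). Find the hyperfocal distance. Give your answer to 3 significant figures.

46.0 m

Hyperfocal distance H = f²/(N·c) + f = 85²/(2.5 × 0.063) + 85 = 7225/0.1575 + 85 ≈ 45958.0 mm ≈ 46.0 m.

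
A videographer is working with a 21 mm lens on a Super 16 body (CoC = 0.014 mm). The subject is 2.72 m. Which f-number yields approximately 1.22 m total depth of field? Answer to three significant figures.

f/2.50

Write h = H − f = f²/(N·c). The thin-lens limits are Dn = s·h/(h + (s−f)) and Df = s·h/(h − (s−f)), so DoF = Df − Dn = 2·s·(s−f)·h / (h² − (s−f)²).
That is a quadratic in h: DoF·h² − 2·s·(s−f)·h − DoF·(s−f)² = 0 ⇒ h = (s−f)·(s + √(s² + DoF²)) / DoF = 2699 × (2720 + √(2720² + 1220²)) / 1220 = 2699 × (2720 + 2981.07) / 1220 ≈ 12612 mm.
Then N = f²/(c·h) = 21² / (0.014 × 12612) = 441 / 176.57 ≈ 2.50.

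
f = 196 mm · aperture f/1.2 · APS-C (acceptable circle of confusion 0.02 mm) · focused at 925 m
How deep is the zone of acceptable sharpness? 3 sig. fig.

1600 m

Hyperfocal distance H = f²/(N·c) + f = 196²/(1.2 × 0.02) + 196 = 38416/0.024 + 196 ≈ 1600862.7 mm ≈ 1601 m.
Near limit Dn = s·(H − f)/(H + s − 2f) = 925000 × (1600862.7 − 196) / (1600862.7 + 925000 − 2 × 196) = 925000 × 1600666.7 / 2525470.7 ≈ 586274 mm.
Far limit Df = s·(H − f)/(H − s) = 925000 × (1600862.7 − 196) / (1600862.7 − 925000) = 925000 × 1600666.7 / 675862.7 ≈ 2190706 mm.
Depth of field = Df − Dn = 2190706 − 586274 ≈ 1604432 mm ≈ 1600 m.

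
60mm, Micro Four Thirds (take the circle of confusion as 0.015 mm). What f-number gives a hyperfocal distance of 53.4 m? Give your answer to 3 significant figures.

Rearrange H = f²/(N·c) + f for N: N = f² / ((H − f)·c).
N = 60² / ((53400 − 60) × 0.015) = 3600 / 800.1 ≈ 4.50.

f/4.50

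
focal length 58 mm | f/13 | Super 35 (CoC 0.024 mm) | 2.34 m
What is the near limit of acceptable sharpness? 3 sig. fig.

Hyperfocal distance H = f²/(N·c) + f = 58²/(13 × 0.024) + 58 = 3364/0.312 + 58 ≈ 10840.1 mm ≈ 10.84 m.
Near limit Dn = s·(H − f)/(H + s − 2f) = 2340 × (10840.1 − 58) / (10840.1 + 2340 − 2 × 58) = 2340 × 10782.1 / 13064.1 ≈ 1931.3 mm ≈ 1.93 m.

1.93 m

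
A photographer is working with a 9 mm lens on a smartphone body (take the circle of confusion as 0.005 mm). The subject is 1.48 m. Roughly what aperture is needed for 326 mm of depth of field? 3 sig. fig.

f/1.20

Write h = H − f = f²/(N·c). The thin-lens limits are Dn = s·h/(h + (s−f)) and Df = s·h/(h − (s−f)), so DoF = Df − Dn = 2·s·(s−f)·h / (h² − (s−f)²).
That is a quadratic in h: DoF·h² − 2·s·(s−f)·h − DoF·(s−f)² = 0 ⇒ h = (s−f)·(s + √(s² + DoF²)) / DoF = 1471 × (1480 + √(1480² + 326²)) / 326 = 1471 × (1480 + 1515.48) / 326 ≈ 13516 mm.
Then N = f²/(c·h) = 9² / (0.005 × 13516) = 81 / 67.582 ≈ 1.20.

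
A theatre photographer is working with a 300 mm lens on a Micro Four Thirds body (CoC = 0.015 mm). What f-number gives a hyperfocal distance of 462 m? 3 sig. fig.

f/13

Rearrange H = f²/(N·c) + f for N: N = f² / ((H − f)·c).
N = 300² / ((462000 − 300) × 0.015) = 90000 / 6926 ≈ 13.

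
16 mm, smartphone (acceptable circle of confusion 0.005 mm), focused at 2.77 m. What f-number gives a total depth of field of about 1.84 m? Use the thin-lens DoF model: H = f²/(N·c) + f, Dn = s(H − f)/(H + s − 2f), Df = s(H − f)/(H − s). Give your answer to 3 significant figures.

Write h = H − f = f²/(N·c). The thin-lens limits are Dn = s·h/(h + (s−f)) and Df = s·h/(h − (s−f)), so DoF = Df − Dn = 2·s·(s−f)·h / (h² − (s−f)²).
That is a quadratic in h: DoF·h² − 2·s·(s−f)·h − DoF·(s−f)² = 0 ⇒ h = (s−f)·(s + √(s² + DoF²)) / DoF = 2754 × (2770 + √(2770² + 1840²)) / 1840 = 2754 × (2770 + 3325.43) / 1840 ≈ 9123.3 mm.
Then N = f²/(c·h) = 16² / (0.005 × 9123.3) = 256 / 45.616 ≈ 5.61.

f/5.61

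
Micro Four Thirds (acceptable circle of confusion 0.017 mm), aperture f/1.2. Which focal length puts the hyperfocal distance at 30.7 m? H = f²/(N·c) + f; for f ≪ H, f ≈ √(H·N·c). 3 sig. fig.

From H = f²/(N·c) + f, with f ≪ H: f ≈ √(H·N·c) = √(30700 × 1.2 × 0.017) = √626.28 ≈ 25.03 mm.
The +f correction barely moves this — solving exactly, f² + N·c·f − N·c·H = 0 ⇒ f = (−N·c + √((N·c)² + 4·N·c·H))/2 = (−0.0204 + √2505.1)/2 ≈ 25.015 mm, so f ≈ 25.0 mm.

25.0 mm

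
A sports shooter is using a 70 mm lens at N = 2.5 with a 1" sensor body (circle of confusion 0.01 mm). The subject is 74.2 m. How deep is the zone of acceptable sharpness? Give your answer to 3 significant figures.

Hyperfocal distance H = f²/(N·c) + f = 70²/(2.5 × 0.01) + 70 = 4900/0.025 + 70 ≈ 196070.0 mm ≈ 196.1 m.
Near limit Dn = s·(H − f)/(H + s − 2f) = 74200 × (196070.0 − 70) / (196070.0 + 74200 − 2 × 70) = 74200 × 196000.0 / 270130.0 ≈ 53838 mm.
Far limit Df = s·(H − f)/(H − s) = 74200 × (196070.0 − 70) / (196070.0 − 74200) = 74200 × 196000.0 / 121870.0 ≈ 119334 mm.
Depth of field = Df − Dn = 119334 − 53838 ≈ 65496 mm ≈ 65.5 m.

65.5 m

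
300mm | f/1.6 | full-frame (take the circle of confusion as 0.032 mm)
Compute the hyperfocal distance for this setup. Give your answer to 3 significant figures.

1760 m

Hyperfocal distance H = f²/(N·c) + f = 300²/(1.6 × 0.032) + 300 = 90000/0.0512 + 300 ≈ 1758112.5 mm ≈ 1760 m.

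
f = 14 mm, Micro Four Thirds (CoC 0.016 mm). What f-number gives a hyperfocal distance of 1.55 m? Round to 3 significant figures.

f/7.98

Rearrange H = f²/(N·c) + f for N: N = f² / ((H − f)·c).
N = 14² / ((1550 − 14) × 0.016) = 196 / 24.58 ≈ 7.98.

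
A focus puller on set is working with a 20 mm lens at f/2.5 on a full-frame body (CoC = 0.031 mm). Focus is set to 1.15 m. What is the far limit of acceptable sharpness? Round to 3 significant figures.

Hyperfocal distance H = f²/(N·c) + f = 20²/(2.5 × 0.031) + 20 = 400/0.0775 + 20 ≈ 5181.3 mm ≈ 5.181 m.
Far limit Df = s·(H − f)/(H − s) = 1150 × (5181.3 − 20) / (5181.3 − 1150) = 1150 × 5161.3 / 4031.3 ≈ 1472.4 mm ≈ 1.47 m.

1.47 m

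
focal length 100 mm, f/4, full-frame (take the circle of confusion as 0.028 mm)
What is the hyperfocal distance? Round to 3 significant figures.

Hyperfocal distance H = f²/(N·c) + f = 100²/(4 × 0.028) + 100 = 10000/0.112 + 100 ≈ 89385.7 mm ≈ 89.4 m.

89.4 m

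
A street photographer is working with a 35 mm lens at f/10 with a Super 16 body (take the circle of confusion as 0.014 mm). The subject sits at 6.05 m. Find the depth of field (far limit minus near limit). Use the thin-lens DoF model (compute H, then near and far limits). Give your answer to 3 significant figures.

Hyperfocal distance H = f²/(N·c) + f = 35²/(10 × 0.014) + 35 = 1225/0.14 + 35 ≈ 8785.0 mm ≈ 8.785 m.
Near limit Dn = s·(H − f)/(H + s − 2f) = 6050 × (8785.0 − 35) / (8785.0 + 6050 − 2 × 35) = 6050 × 8750.0 / 14765.0 ≈ 3585 mm.
Far limit Df = s·(H − f)/(H − s) = 6050 × (8785.0 − 35) / (8785.0 − 6050) = 6050 × 8750.0 / 2735.0 ≈ 19356 mm.
Depth of field = Df − Dn = 19356 − 3585 ≈ 15771 mm ≈ 15.8 m.

15.8 m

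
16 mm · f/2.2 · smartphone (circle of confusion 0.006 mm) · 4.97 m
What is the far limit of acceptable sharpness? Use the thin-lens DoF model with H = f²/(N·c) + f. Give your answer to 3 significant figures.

6.68 m

Hyperfocal distance H = f²/(N·c) + f = 16²/(2.2 × 0.006) + 16 = 256/0.0132 + 16 ≈ 19409.9 mm ≈ 19.41 m.
Far limit Df = s·(H − f)/(H − s) = 4970 × (19409.9 − 16) / (19409.9 − 4970) = 4970 × 19393.9 / 14439.9 ≈ 6675.1 mm ≈ 6.68 m.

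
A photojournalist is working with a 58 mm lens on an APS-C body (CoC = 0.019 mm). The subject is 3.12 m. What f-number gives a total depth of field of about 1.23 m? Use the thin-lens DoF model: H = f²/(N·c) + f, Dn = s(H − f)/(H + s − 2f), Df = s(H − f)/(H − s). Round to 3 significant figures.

Write h = H − f = f²/(N·c). The thin-lens limits are Dn = s·h/(h + (s−f)) and Df = s·h/(h − (s−f)), so DoF = Df − Dn = 2·s·(s−f)·h / (h² − (s−f)²).
That is a quadratic in h: DoF·h² − 2·s·(s−f)·h − DoF·(s−f)² = 0 ⇒ h = (s−f)·(s + √(s² + DoF²)) / DoF = 3062 × (3120 + √(3120² + 1230²)) / 1230 = 3062 × (3120 + 3353.70) / 1230 ≈ 16116 mm.
Then N = f²/(c·h) = 58² / (0.019 × 16116) = 3364 / 306.20 ≈ 11.

f/11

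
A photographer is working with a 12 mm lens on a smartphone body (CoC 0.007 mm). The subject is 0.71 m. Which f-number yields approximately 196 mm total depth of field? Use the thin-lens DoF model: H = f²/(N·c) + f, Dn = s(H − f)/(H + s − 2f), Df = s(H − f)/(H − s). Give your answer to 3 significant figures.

f/3.99

Write h = H − f = f²/(N·c). The thin-lens limits are Dn = s·h/(h + (s−f)) and Df = s·h/(h − (s−f)), so DoF = Df − Dn = 2·s·(s−f)·h / (h² − (s−f)²).
That is a quadratic in h: DoF·h² − 2·s·(s−f)·h − DoF·(s−f)² = 0 ⇒ h = (s−f)·(s + √(s² + DoF²)) / DoF = 698 × (710 + √(710² + 196²)) / 196 = 698 × (710 + 736.557) / 196 ≈ 5151.5 mm.
Then N = f²/(c·h) = 12² / (0.007 × 5151.5) = 144 / 36.061 ≈ 3.99.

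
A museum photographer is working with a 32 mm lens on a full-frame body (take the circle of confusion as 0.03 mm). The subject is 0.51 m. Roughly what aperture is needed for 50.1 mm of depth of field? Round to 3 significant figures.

Write h = H − f = f²/(N·c). The thin-lens limits are Dn = s·h/(h + (s−f)) and Df = s·h/(h − (s−f)), so DoF = Df − Dn = 2·s·(s−f)·h / (h² − (s−f)²).
That is a quadratic in h: DoF·h² − 2·s·(s−f)·h − DoF·(s−f)² = 0 ⇒ h = (s−f)·(s + √(s² + DoF²)) / DoF = 478 × (510 + √(510² + 50.1²)) / 50.1 = 478 × (510 + 512.455) / 50.1 ≈ 9755.2 mm.
Then N = f²/(c·h) = 32² / (0.03 × 9755.2) = 1024 / 292.65 ≈ 3.50.

f/3.50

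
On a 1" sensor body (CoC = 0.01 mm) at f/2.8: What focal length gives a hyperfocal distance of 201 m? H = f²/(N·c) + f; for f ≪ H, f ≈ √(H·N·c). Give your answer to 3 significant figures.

From H = f²/(N·c) + f, with f ≪ H: f ≈ √(H·N·c) = √(201000 × 2.8 × 0.01) = √5628.0 ≈ 75.02 mm.
The +f correction barely moves this — solving exactly, f² + N·c·f − N·c·H = 0 ⇒ f = (−N·c + √((N·c)² + 4·N·c·H))/2 = (−0.028 + √22512)/2 ≈ 75.006 mm, so f ≈ 75.0 mm.

75.0 mm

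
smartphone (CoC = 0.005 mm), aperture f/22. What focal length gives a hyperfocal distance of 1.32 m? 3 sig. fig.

From H = f²/(N·c) + f, with f ≪ H: f ≈ √(H·N·c) = √(1320 × 22 × 0.005) = √145.20 ≈ 12.05 mm.
Exact: f² + N·c·f − N·c·H = 0 ⇒ f = (−N·c + √((N·c)² + 4·N·c·H))/2 = (−0.11 + √580.81)/2 ≈ 11.995 mm ≈ 12.0 mm.

12.0 mm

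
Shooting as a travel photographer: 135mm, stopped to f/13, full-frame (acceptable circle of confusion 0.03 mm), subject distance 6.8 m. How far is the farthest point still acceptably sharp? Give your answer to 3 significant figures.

Hyperfocal distance H = f²/(N·c) + f = 135²/(13 × 0.03) + 135 = 18225/0.39 + 135 ≈ 46865.8 mm ≈ 46.87 m.
Far limit Df = s·(H − f)/(H − s) = 6800 × (46865.8 − 135) / (46865.8 − 6800) = 6800 × 46730.8 / 40065.8 ≈ 7931.2 mm ≈ 7.93 m.

7.93 m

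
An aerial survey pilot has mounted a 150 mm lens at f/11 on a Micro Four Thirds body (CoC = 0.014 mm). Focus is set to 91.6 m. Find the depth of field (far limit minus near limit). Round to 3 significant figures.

189 m

Hyperfocal distance H = f²/(N·c) + f = 150²/(11 × 0.014) + 150 = 22500/0.154 + 150 ≈ 146253.9 mm ≈ 146.3 m.
Near limit Dn = s·(H − f)/(H + s − 2f) = 91600 × (146253.9 − 150) / (146253.9 + 91600 − 2 × 150) = 91600 × 146103.9 / 237553.9 ≈ 56337 mm.
Far limit Df = s·(H − f)/(H − s) = 91600 × (146253.9 − 150) / (146253.9 − 91600) = 91600 × 146103.9 / 54653.9 ≈ 244870 mm.
Depth of field = Df − Dn = 244870 − 56337 ≈ 188533 mm ≈ 189 m.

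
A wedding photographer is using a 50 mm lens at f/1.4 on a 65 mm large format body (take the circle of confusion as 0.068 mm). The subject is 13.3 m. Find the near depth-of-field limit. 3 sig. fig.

Hyperfocal distance H = f²/(N·c) + f = 50²/(1.4 × 0.068) + 50 = 2500/0.0952 + 50 ≈ 26310.5 mm ≈ 26.31 m.
Near limit Dn = s·(H − f)/(H + s − 2f) = 13300 × (26310.5 − 50) / (26310.5 + 13300 − 2 × 50) = 13300 × 26260.5 / 39510.5 ≈ 8839.8 mm ≈ 8.84 m.

8.84 m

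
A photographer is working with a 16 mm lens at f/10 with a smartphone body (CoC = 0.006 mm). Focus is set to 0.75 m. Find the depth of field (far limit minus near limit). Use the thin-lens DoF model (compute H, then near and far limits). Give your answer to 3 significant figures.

266 mm

Hyperfocal distance H = f²/(N·c) + f = 16²/(10 × 0.006) + 16 = 256/0.06 + 16 ≈ 4282.7 mm ≈ 4.283 m.
Near limit Dn = s·(H − f)/(H + s − 2f) = 750 × (4282.7 − 16) / (4282.7 + 750 − 2 × 16) = 750 × 4266.7 / 5000.7 ≈ 639.91 mm.
Far limit Df = s·(H − f)/(H − s) = 750 × (4282.7 − 16) / (4282.7 − 750) = 750 × 4266.7 / 3532.7 ≈ 905.83 mm.
Depth of field = Df − Dn = 905.83 − 639.91 ≈ 265.92 mm.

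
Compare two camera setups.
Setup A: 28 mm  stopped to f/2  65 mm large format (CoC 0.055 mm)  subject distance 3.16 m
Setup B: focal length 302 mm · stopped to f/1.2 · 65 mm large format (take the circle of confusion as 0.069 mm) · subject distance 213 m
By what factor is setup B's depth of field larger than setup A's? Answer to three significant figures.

Setup A: H = 28²/(2×0.055) + 28 ≈ 7155.3 mm; DoF = Df − Dn = 5637.2 − 2195.3 ≈ 3441.9 mm.
Setup B: H = 302²/(1.2×0.069) + 302 ≈ 1101799.6 mm; DoF = Df − Dn = 263973 − 178527 ≈ 85446 mm.
Ratio = 85446 / 3441.9 ≈ 24.8.

24.8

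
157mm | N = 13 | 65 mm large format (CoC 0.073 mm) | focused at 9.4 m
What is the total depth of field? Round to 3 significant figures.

Hyperfocal distance H = f²/(N·c) + f = 157²/(13 × 0.073) + 157 = 24649/0.949 + 157 ≈ 26130.7 mm ≈ 26.13 m.
Near limit Dn = s·(H − f)/(H + s − 2f) = 9400 × (26130.7 − 157) / (26130.7 + 9400 − 2 × 157) = 9400 × 25973.7 / 35216.7 ≈ 6932.9 mm.
Far limit Df = s·(H − f)/(H − s) = 9400 × (26130.7 − 157) / (26130.7 − 9400) = 9400 × 25973.7 / 16730.7 ≈ 14593.1 mm.
Depth of field = Df − Dn = 14593.1 − 6932.9 ≈ 7660.2 mm ≈ 7.66 m.

7.66 m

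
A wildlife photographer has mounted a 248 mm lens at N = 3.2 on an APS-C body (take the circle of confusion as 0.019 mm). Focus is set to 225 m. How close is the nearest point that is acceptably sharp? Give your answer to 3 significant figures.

Hyperfocal distance H = f²/(N·c) + f = 248²/(3.2 × 0.019) + 248 = 61504/0.0608 + 248 ≈ 1011826.9 mm ≈ 1012 m.
Near limit Dn = s·(H − f)/(H + s − 2f) = 225000 × (1011826.9 − 248) / (1011826.9 + 225000 − 2 × 248) = 225000 × 1011578.9 / 1236330.9 ≈ 184097 mm ≈ 184 m.

184 m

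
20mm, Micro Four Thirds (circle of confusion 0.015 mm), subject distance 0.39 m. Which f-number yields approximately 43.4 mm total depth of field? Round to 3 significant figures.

Write h = H − f = f²/(N·c). The thin-lens limits are Dn = s·h/(h + (s−f)) and Df = s·h/(h − (s−f)), so DoF = Df − Dn = 2·s·(s−f)·h / (h² − (s−f)²).
That is a quadratic in h: DoF·h² − 2·s·(s−f)·h − DoF·(s−f)² = 0 ⇒ h = (s−f)·(s + √(s² + DoF²)) / DoF = 370 × (390 + √(390² + 43.4²)) / 43.4 = 370 × (390 + 392.407) / 43.4 ≈ 6670.3 mm.
Then N = f²/(c·h) = 20² / (0.015 × 6670.3) = 400 / 100.05 ≈ 4.

f/4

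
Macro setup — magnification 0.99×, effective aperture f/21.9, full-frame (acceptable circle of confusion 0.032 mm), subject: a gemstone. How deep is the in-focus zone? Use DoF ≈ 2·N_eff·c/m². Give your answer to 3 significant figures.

At magnification m, DoF ≈ 2·N_eff·c/m² = 2 × 21.9 × 0.032 / 0.99² = 1.402 / 0.9801 ≈ 1.43 mm.

1.43 mm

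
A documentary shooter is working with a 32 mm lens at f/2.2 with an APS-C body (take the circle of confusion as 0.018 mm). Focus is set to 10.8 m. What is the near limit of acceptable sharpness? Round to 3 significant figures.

7.62 m

Hyperfocal distance H = f²/(N·c) + f = 32²/(2.2 × 0.018) + 32 = 1024/0.0396 + 32 ≈ 25890.6 mm ≈ 25.89 m.
Near limit Dn = s·(H − f)/(H + s − 2f) = 10800 × (25890.6 − 32) / (25890.6 + 10800 − 2 × 32) = 10800 × 25858.6 / 36626.6 ≈ 7624.9 mm ≈ 7.62 m.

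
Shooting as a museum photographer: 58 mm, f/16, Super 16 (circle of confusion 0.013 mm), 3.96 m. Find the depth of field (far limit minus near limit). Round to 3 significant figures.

Hyperfocal distance H = f²/(N·c) + f = 58²/(16 × 0.013) + 58 = 3364/0.208 + 58 ≈ 16231.1 mm ≈ 16.23 m.
Near limit Dn = s·(H − f)/(H + s − 2f) = 3960 × (16231.1 − 58) / (16231.1 + 3960 − 2 × 58) = 3960 × 16173.1 / 20075.1 ≈ 3190.3 mm.
Far limit Df = s·(H − f)/(H − s) = 3960 × (16231.1 − 58) / (16231.1 − 3960) = 3960 × 16173.1 / 12271.1 ≈ 5219.2 mm.
Depth of field = Df − Dn = 5219.2 − 3190.3 ≈ 2028.9 mm ≈ 2.03 m.

2.03 m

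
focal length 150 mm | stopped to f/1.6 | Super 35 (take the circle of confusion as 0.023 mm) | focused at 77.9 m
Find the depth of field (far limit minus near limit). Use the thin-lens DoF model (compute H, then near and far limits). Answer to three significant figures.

Hyperfocal distance H = f²/(N·c) + f = 150²/(1.6 × 0.023) + 150 = 22500/0.0368 + 150 ≈ 611563.0 mm ≈ 611.6 m.
Near limit Dn = s·(H − f)/(H + s − 2f) = 77900 × (611563.0 − 150) / (611563.0 + 77900 − 2 × 150) = 77900 × 611413.0 / 689163.0 ≈ 69111 mm.
Far limit Df = s·(H − f)/(H − s) = 77900 × (611563.0 − 150) / (611563.0 − 77900) = 77900 × 611413.0 / 533663.0 ≈ 89249 mm.
Depth of field = Df − Dn = 89249 − 69111 ≈ 20138 mm ≈ 20.1 m.

20.1 m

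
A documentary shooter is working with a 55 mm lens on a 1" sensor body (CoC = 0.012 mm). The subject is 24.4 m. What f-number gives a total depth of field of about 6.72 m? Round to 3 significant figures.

Write h = H − f = f²/(N·c). The thin-lens limits are Dn = s·h/(h + (s−f)) and Df = s·h/(h − (s−f)), so DoF = Df − Dn = 2·s·(s−f)·h / (h² − (s−f)²).
That is a quadratic in h: DoF·h² − 2·s·(s−f)·h − DoF·(s−f)² = 0 ⇒ h = (s−f)·(s + √(s² + DoF²)) / DoF = 24345 × (24400 + √(24400² + 6720²)) / 6720 = 24345 × (24400 + 25308.5) / 6720 ≈ 180082 mm.
Then N = f²/(c·h) = 55² / (0.012 × 180082) = 3025 / 2161.0 ≈ 1.40.

f/1.40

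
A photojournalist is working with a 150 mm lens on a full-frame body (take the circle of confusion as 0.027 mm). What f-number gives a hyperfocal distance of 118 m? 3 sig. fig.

Rearrange H = f²/(N·c) + f for N: N = f² / ((H − f)·c).
N = 150² / ((118000 − 150) × 0.027) = 22500 / 3182 ≈ 7.07.

f/7.07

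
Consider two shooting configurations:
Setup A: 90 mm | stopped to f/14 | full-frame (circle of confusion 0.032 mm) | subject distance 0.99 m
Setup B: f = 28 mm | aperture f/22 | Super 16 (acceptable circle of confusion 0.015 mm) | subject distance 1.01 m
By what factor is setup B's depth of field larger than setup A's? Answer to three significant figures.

10.2

Setup A: H = 90²/(14×0.032) + 90 ≈ 18170.4 mm; DoF = Df − Dn = 1041.862 − 943.057 ≈ 98.805 mm.
Setup B: H = 28²/(22×0.015) + 28 ≈ 2403.8 mm; DoF = Df − Dn = 1721.6 − 714.6 ≈ 1007.0 mm.
Ratio = 1007.0 / 98.805 ≈ 10.2.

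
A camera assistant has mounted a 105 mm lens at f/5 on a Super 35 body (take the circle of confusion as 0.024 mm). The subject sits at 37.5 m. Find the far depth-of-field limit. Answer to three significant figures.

Hyperfocal distance H = f²/(N·c) + f = 105²/(5 × 0.024) + 105 = 11025/0.12 + 105 ≈ 91980.0 mm ≈ 91.98 m.
Far limit Df = s·(H − f)/(H − s) = 37500 × (91980.0 − 105) / (91980.0 − 37500) = 37500 × 91875.0 / 54480.0 ≈ 63240 mm ≈ 63.2 m.

63.2 m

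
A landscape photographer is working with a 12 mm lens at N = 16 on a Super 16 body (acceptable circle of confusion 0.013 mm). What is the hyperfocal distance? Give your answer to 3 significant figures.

Hyperfocal distance H = f²/(N·c) + f = 12²/(16 × 0.013) + 12 = 144/0.208 + 12 ≈ 704.3 mm ≈ 0.704 m.

0.704 m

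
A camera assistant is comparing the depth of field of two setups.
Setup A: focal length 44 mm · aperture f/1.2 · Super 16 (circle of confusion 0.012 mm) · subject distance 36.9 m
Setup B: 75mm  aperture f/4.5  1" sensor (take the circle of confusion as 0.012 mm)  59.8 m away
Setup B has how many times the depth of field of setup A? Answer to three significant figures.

Setup A: H = 44²/(1.2×0.012) + 44 ≈ 134488.4 mm; DoF = Df − Dn = 50836 − 28961 ≈ 21875 mm.
Setup B: H = 75²/(4.5×0.012) + 75 ≈ 104241.7 mm; DoF = Df − Dn = 140165 − 38008 ≈ 102157 mm.
Ratio = 102157 / 21875 ≈ 4.67.

4.67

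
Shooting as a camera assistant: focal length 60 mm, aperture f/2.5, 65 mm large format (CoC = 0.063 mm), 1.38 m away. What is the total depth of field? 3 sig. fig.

160 mm

Hyperfocal distance H = f²/(N·c) + f = 60²/(2.5 × 0.063) + 60 = 3600/0.1575 + 60 ≈ 22917.1 mm ≈ 22.92 m.
Near limit Dn = s·(H − f)/(H + s − 2f) = 1380 × (22917.1 − 60) / (22917.1 + 1380 − 2 × 60) = 1380 × 22857.1 / 24177.1 ≈ 1304.66 mm.
Far limit Df = s·(H − f)/(H − s) = 1380 × (22917.1 − 60) / (22917.1 − 1380) = 1380 × 22857.1 / 21537.1 ≈ 1464.58 mm.
Depth of field = Df − Dn = 1464.58 − 1304.66 ≈ 159.92 mm.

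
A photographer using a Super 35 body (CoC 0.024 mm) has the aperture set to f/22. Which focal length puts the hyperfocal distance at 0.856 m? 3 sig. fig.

21.0 mm

From H = f²/(N·c) + f, with f ≪ H: f ≈ √(H·N·c) = √(856 × 22 × 0.024) = √451.97 ≈ 21.26 mm.
Exact: f² + N·c·f − N·c·H = 0 ⇒ f = (−N·c + √((N·c)² + 4·N·c·H))/2 = (−0.528 + √1808.2)/2 ≈ 20.997 mm ≈ 21.0 mm.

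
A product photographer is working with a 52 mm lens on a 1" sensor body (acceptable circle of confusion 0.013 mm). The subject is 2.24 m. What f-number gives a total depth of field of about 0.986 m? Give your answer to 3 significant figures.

Write h = H − f = f²/(N·c). The thin-lens limits are Dn = s·h/(h + (s−f)) and Df = s·h/(h − (s−f)), so DoF = Df − Dn = 2·s·(s−f)·h / (h² − (s−f)²).
That is a quadratic in h: DoF·h² − 2·s·(s−f)·h − DoF·(s−f)² = 0 ⇒ h = (s−f)·(s + √(s² + DoF²)) / DoF = 2188 × (2240 + √(2240² + 986²)) / 986 = 2188 × (2240 + 2447.41) / 986 ≈ 10402 mm.
Then N = f²/(c·h) = 52² / (0.013 × 10402) = 2704 / 135.22 ≈ 20.

f/20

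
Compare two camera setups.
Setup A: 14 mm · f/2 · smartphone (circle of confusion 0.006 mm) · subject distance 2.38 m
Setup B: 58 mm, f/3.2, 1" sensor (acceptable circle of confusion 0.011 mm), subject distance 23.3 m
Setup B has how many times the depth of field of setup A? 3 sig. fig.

Setup A: H = 14²/(2×0.006) + 14 ≈ 16347.3 mm; DoF = Df − Dn = 2783.16 − 2078.86 ≈ 704.30 mm.
Setup B: H = 58²/(3.2×0.011) + 58 ≈ 95626.2 mm; DoF = Df − Dn = 30787 − 18742 ≈ 12045 mm.
Ratio = 12045 / 704.30 ≈ 17.1.

17.1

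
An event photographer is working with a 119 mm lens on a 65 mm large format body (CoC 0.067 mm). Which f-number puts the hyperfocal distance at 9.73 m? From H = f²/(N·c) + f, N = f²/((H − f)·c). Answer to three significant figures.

f/22

Rearrange H = f²/(N·c) + f for N: N = f² / ((H − f)·c).
N = 119² / ((9730 − 119) × 0.067) = 14161 / 643.9 ≈ 22.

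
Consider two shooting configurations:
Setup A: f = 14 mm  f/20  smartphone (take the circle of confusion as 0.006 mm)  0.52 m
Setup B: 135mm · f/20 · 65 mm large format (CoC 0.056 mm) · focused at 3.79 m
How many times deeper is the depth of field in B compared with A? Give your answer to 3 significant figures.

5.03

Setup A: H = 14²/(20×0.006) + 14 ≈ 1647.3 mm; DoF = Df − Dn = 753.40 − 397.01 ≈ 356.39 mm.
Setup B: H = 135²/(20×0.056) + 135 ≈ 16407.3 mm; DoF = Df − Dn = 4887.9 − 3094.9 ≈ 1793.0 mm.
Ratio = 1793.0 / 356.39 ≈ 5.03.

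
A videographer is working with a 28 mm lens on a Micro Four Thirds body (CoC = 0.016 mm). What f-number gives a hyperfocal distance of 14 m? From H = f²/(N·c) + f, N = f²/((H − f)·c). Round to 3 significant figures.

Rearrange H = f²/(N·c) + f for N: N = f² / ((H − f)·c).
N = 28² / ((14000 − 28) × 0.016) = 784 / 223.6 ≈ 3.51.

f/3.51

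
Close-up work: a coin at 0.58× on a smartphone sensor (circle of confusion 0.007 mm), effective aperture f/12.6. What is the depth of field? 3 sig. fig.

0.524 mm

At magnification m, DoF ≈ 2·N_eff·c/m² = 2 × 12.6 × 0.007 / 0.58² = 0.1764 / 0.3364 ≈ 0.524 mm.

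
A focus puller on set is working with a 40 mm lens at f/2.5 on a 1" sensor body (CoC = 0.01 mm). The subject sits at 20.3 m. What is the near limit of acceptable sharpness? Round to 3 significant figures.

15.4 m

Hyperfocal distance H = f²/(N·c) + f = 40²/(2.5 × 0.01) + 40 = 1600/0.025 + 40 ≈ 64040.0 mm ≈ 64.04 m.
Near limit Dn = s·(H − f)/(H + s − 2f) = 20300 × (64040.0 − 40) / (64040.0 + 20300 − 2 × 40) = 20300 × 64000.0 / 84260.0 ≈ 15419 mm ≈ 15.4 m.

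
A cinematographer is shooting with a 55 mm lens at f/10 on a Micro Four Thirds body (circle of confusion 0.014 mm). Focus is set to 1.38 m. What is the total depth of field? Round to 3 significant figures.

170 mm

Hyperfocal distance H = f²/(N·c) + f = 55²/(10 × 0.014) + 55 = 3025/0.14 + 55 ≈ 21662.1 mm ≈ 21.66 m.
Near limit Dn = s·(H − f)/(H + s − 2f) = 1380 × (21662.1 − 55) / (21662.1 + 1380 − 2 × 55) = 1380 × 21607.1 / 22932.1 ≈ 1300.26 mm.
Far limit Df = s·(H − f)/(H − s) = 1380 × (21662.1 − 55) / (21662.1 − 1380) = 1380 × 21607.1 / 20282.1 ≈ 1470.15 mm.
Depth of field = Df − Dn = 1470.15 − 1300.26 ≈ 169.89 mm.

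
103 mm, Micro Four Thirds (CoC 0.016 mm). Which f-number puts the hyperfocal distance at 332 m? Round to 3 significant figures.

f/2.00

Rearrange H = f²/(N·c) + f for N: N = f² / ((H − f)·c).
N = 103² / ((332000 − 103) × 0.016) = 10609 / 5310 ≈ 2.00.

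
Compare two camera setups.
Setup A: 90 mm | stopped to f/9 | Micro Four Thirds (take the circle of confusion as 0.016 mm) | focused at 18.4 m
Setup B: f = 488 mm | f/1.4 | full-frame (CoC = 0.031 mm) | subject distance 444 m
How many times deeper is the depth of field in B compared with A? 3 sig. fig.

5.39

Setup A: H = 90²/(9×0.016) + 90 ≈ 56340.0 mm; DoF = Df − Dn = 27280 − 13881 ≈ 13399 mm.
Setup B: H = 488²/(1.4×0.031) + 488 ≈ 5487676.9 mm; DoF = Df − Dn = 483043 − 410797 ≈ 72246 mm.
Ratio = 72246 / 13399 ≈ 5.39.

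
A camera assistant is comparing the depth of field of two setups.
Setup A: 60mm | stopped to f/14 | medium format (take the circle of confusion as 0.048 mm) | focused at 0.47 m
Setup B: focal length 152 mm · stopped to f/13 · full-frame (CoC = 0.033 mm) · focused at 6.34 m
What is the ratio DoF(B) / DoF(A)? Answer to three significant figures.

20.4

Setup A: H = 60²/(14×0.048) + 60 ≈ 5417.1 mm; DoF = Df − Dn = 508.952 − 436.587 ≈ 72.365 mm.
Setup B: H = 152²/(13×0.033) + 152 ≈ 54007.5 mm; DoF = Df − Dn = 7163.0 − 5686.6 ≈ 1476.4 mm.
Ratio = 1476.4 / 72.365 ≈ 20.4.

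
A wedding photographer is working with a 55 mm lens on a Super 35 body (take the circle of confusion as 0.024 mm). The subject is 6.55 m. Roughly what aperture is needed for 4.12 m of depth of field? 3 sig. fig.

Write h = H − f = f²/(N·c). The thin-lens limits are Dn = s·h/(h + (s−f)) and Df = s·h/(h − (s−f)), so DoF = Df − Dn = 2·s·(s−f)·h / (h² − (s−f)²).
That is a quadratic in h: DoF·h² − 2·s·(s−f)·h − DoF·(s−f)² = 0 ⇒ h = (s−f)·(s + √(s² + DoF²)) / DoF = 6495 × (6550 + √(6550² + 4120²)) / 4120 = 6495 × (6550 + 7738.02) / 4120 ≈ 22524 mm.
Then N = f²/(c·h) = 55² / (0.024 × 22524) = 3025 / 540.59 ≈ 5.60.

f/5.60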